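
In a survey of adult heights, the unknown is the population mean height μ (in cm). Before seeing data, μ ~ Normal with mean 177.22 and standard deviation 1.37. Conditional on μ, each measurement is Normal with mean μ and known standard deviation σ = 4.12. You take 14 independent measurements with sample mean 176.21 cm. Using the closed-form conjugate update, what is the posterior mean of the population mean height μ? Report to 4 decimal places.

176.6064

For Normal data with known variance σ², a Normal(μ₀, σ₀²) prior on μ is conjugate. Posterior precision = 1/σ₀² + n/σ²; posterior mean is the precision-weighted average of μ₀ and x̄.
n·x̄ = 14·176.21 = 2466.94.
σ₀² = 1.37² = 1.8769, σ² = 4.12² = 16.9744; σ² + n·σ₀² = 16.9744 + 14·1.8769 = 43.251.
Posterior mean = (μ₀/σ₀² + n·x̄/σ²)/(1/σ₀² + n/σ²) = (σ²·μ₀ + σ₀²·n·x̄)/(σ² + n·σ₀²) = (16.9744·177.22 + 1.8769·2466.94)/43.251 = 7638.402854/43.251 = 176.6064.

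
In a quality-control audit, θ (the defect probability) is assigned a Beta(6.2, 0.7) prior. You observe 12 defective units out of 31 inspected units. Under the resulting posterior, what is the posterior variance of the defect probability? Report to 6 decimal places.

The Beta prior is conjugate to a Binomial/Bernoulli likelihood; the update adds successes to α and failures to β.
Posterior: Beta(α+k, β+n−k) = Beta(6.2+12, 0.7+19) = Beta(18.2, 19.7).
Var = αβ/((α+β)²(α+β+1)) = 18.2·19.7/(37.9²·38.9) = 0.006417.

0.006417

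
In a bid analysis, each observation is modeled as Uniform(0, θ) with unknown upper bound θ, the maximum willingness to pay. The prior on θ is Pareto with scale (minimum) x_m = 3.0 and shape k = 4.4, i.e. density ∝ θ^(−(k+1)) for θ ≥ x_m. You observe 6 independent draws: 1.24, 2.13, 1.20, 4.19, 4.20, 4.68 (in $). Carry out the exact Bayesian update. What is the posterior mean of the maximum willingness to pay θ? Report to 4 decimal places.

A Pareto(scale x_m, shape k) prior on the upper bound θ of Uniform(0, θ) is conjugate: posterior is Pareto(max(x_m, max xᵢ), k + n).
Sample maximum = 4.68; prior scale x_m = 3.0 → posterior scale = max = 4.68.
Posterior shape = 4.4 + 6 = 10.4.
E[θ|data] = k·x_m/(k−1) = 10.4·4.68/9.4 = 5.1779.

5.1779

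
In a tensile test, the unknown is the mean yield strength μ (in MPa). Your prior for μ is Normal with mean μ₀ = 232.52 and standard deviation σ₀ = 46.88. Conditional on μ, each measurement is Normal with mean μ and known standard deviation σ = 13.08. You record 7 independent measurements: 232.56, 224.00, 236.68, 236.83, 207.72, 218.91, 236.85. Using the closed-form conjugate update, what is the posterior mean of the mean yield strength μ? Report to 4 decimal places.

For Normal data with known variance σ², a Normal(μ₀, σ₀²) prior on μ is conjugate. Posterior precision = 1/σ₀² + n/σ²; posterior mean is the precision-weighted average of μ₀ and x̄.
Σxᵢ = 232.56 + 224.00 + 236.68 + 236.83 + 207.72 + 218.91 + 236.85 = 1593.55, so n·x̄ = 1593.55.
σ₀² = 46.88² = 2197.7344, σ² = 13.08² = 171.0864; σ² + n·σ₀² = 171.0864 + 7·2197.7344 = 15555.2272.
Posterior mean = (μ₀/σ₀² + n·x̄/σ²)/(1/σ₀² + n/σ²) = (σ²·μ₀ + σ₀²·n·x̄)/(σ² + n·σ₀²) = (171.0864·232.52 + 2197.7344·1593.55)/15555.2272 = 3541980.662848/15555.2272 = 227.7036.

227.7036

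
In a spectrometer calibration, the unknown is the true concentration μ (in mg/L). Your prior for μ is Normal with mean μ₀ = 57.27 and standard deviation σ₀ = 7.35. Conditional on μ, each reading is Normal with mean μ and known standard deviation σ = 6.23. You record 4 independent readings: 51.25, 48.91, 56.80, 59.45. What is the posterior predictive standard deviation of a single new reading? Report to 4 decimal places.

6.8585

For Normal data with known variance σ², a Normal(μ₀, σ₀²) prior on μ is conjugate. Posterior precision = 1/σ₀² + n/σ²; posterior mean is the precision-weighted average of μ₀ and x̄.
σ₀² = 7.35² = 54.0225, σ² = 6.23² = 38.8129; σ² + n·σ₀² = 38.8129 + 4·54.0225 = 254.9029.
Posterior precision = 1/σ₀² + n/σ² = 1/54.0225 + 4/38.8129 = (σ² + n·σ₀²)/(σ₀²σ²) = 254.9029/(54.0225·38.8129); posterior variance σₙ² = σ₀²σ²/(σ² + n·σ₀²) = 54.0225·38.8129/254.9029 = 8.225759.
Predictive variance for one new observation = σₙ² + σ² = 54.0225·38.8129/254.9029 + 38.8129 = σ²·(σ₀² + 254.9029)/254.9029 = 38.8129·308.9254/254.9029 = 47.038659; SD = √(38.8129·308.9254/254.9029) = 6.8585.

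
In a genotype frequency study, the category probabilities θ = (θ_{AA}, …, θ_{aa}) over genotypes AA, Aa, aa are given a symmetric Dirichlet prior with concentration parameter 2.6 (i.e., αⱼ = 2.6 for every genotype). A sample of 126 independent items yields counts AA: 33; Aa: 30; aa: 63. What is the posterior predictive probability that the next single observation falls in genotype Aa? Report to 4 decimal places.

0.2436

The Dirichlet prior is conjugate to the Multinomial likelihood: each posterior αⱼ = prior αⱼ + observed count nⱼ.
Posterior concentration: (35.6, 32.6, 65.6), total = 133.8.
P(next = Aa | data) = α_{Aa}/Σα = 0.2436.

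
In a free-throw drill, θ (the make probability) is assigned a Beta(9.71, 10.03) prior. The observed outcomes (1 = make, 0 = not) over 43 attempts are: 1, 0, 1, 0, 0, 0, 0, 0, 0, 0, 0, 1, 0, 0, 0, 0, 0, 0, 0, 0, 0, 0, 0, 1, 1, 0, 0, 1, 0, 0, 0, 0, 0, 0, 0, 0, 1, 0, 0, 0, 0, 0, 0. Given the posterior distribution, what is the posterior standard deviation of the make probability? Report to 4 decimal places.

0.0554

The Beta prior is conjugate to a Binomial/Bernoulli likelihood; the update adds successes to α and failures to β.
Posterior: Beta(α+k, β+n−k) = Beta(9.71+7, 10.03+36) = Beta(16.71, 46.03).
Var = αβ/((α+β)²(α+β+1)) = 16.71·46.03/(62.74²·63.74) = 0.00306561; SD = √0.00306561 = 0.0554.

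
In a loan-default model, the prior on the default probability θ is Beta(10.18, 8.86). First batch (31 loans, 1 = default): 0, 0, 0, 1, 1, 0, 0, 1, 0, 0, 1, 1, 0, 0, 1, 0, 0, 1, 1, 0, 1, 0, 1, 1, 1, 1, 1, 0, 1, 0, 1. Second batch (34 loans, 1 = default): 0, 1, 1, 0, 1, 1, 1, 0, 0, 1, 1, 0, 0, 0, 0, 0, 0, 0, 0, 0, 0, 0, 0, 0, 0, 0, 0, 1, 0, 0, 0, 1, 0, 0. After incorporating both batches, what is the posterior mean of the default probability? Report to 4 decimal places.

The Beta prior is conjugate to a Binomial/Bernoulli likelihood; the update adds successes to α and failures to β.
After batch 1: Beta(10.18+16, 8.86+15) = Beta(26.18, 23.86).
After batch 2: Beta(26.18+9, 23.86+25) = Beta(35.18, 48.86).
Posterior mean = α/(α+β) = 35.18/84.04 = 0.4186.

0.4186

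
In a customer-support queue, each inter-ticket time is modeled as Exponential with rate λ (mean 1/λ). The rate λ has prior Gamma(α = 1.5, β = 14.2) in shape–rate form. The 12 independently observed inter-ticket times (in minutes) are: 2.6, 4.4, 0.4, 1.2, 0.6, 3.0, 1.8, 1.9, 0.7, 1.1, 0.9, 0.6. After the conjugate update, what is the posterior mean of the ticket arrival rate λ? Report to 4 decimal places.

With a Gamma(shape α, rate β) prior on the exponential rate λ, the posterior after n observations with total T = Σxᵢ is Gamma(α+n, β+T).
Sum of observations T = 19.2 minutes; n = 12.
Posterior: Gamma(1.5+12, 14.2+19.2) = Gamma(13.5, 33.4).
Posterior mean of λ = α/β = 13.5/33.4 = 0.4042.

0.4042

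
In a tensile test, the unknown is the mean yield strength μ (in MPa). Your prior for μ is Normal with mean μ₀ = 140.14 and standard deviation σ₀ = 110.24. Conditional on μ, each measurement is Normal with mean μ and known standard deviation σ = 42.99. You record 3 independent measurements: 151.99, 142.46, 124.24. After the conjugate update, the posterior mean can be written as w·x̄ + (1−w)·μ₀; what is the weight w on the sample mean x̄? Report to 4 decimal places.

For Normal data with known variance σ², a Normal(μ₀, σ₀²) prior on μ is conjugate. Posterior precision = 1/σ₀² + n/σ²; posterior mean is the precision-weighted average of μ₀ and x̄.
σ₀² = 110.24² = 12152.8576, σ² = 42.99² = 1848.1401. Prior precision 1/σ₀² = 1/12152.8576; data precision n/σ² = 3/1848.1401.
w = (n/σ²)/(1/σ₀² + n/σ²) = n·σ₀²/(σ² + n·σ₀²) = 3·12152.8576/(1848.1401 + 3·12152.8576) = 36458.5728/38306.7129 = 0.9518.

0.9518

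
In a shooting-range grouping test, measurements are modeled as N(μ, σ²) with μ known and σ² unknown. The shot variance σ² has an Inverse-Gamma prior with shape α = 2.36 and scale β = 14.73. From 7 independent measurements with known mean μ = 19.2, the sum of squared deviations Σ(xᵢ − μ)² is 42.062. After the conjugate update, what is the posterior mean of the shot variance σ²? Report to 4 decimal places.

7.3582

With known mean μ and an Inverse-Gamma(α, β) prior on σ², the Normal likelihood is conjugate: posterior is Inv-Gamma(α + n/2, β + Σ(xᵢ−μ)²/2).
Posterior: Inv-Gamma(2.36 + 7/2, 14.73 + 42.062/2) = Inv-Gamma(5.86, 35.7610).
E[σ²|data] = β/(α−1) = 35.7610/4.86 = 7.3582.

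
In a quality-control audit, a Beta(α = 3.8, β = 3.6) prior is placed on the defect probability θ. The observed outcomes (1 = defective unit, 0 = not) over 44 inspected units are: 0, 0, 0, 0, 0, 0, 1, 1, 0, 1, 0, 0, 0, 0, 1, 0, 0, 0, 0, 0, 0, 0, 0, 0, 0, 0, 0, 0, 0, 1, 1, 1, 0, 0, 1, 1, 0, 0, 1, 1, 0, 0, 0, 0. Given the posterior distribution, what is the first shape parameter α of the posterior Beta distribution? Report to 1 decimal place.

The Beta prior is conjugate to a Binomial/Bernoulli likelihood; the update adds successes to α and failures to β.
Posterior: Beta(α+k, β+n−k) = Beta(3.8+11, 3.6+33) = Beta(14.8, 36.6).
Posterior α = 14.8.

14.8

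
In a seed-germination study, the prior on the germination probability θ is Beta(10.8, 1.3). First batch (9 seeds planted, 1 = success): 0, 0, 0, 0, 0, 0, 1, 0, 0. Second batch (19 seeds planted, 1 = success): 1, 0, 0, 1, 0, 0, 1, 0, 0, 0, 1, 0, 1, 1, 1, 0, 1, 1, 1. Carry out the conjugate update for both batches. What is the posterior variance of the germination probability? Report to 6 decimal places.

0.006036

The Beta prior is conjugate to a Binomial/Bernoulli likelihood; the update adds successes to α and failures to β.
After batch 1: Beta(10.8+1, 1.3+8) = Beta(11.8, 9.3).
After batch 2: Beta(11.8+10, 9.3+9) = Beta(21.8, 18.3).
Var = αβ/((α+β)²(α+β+1)) = 21.8·18.3/(40.1²·41.1) = 0.006036.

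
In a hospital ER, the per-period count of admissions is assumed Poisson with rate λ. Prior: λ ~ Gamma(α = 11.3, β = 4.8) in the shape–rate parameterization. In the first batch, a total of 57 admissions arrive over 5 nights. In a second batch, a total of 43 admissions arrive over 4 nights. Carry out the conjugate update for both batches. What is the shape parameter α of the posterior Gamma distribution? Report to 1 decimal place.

With a Gamma(shape α, rate β) prior, the Poisson likelihood is conjugate: the posterior is Gamma(α + ΣXᵢ, β + n).
After batch 1: Gamma(α+S, β+n) = Gamma(11.3+57, 4.8+5) = Gamma(68.3, 9.8).
After batch 2: Gamma(α+S, β+n) = Gamma(68.3+43, 9.8+4) = Gamma(111.3, 13.8).
Posterior α = 111.3.

111.3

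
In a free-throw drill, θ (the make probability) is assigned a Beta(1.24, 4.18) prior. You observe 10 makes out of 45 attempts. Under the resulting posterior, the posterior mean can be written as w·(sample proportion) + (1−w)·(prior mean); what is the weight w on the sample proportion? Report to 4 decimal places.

The Beta prior is conjugate to a Binomial/Bernoulli likelihood; the update adds successes to α and failures to β.
Posterior mean = (α₀+k)/(α₀+β₀+n) = [n/(α₀+β₀+n)]·(k/n) + [(α₀+β₀)/(α₀+β₀+n)]·α₀/(α₀+β₀), so only n and the prior enter the weight.
The weight on the data is w = n/(α₀+β₀+n) = 45/(1.24+4.18+45) = 45/50.42 = 0.8925.

0.8925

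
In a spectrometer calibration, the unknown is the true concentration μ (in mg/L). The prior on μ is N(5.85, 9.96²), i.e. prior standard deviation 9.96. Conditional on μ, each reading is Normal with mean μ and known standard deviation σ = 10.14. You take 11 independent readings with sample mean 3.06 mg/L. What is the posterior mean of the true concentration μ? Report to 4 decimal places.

For Normal data with known variance σ², a Normal(μ₀, σ₀²) prior on μ is conjugate. Posterior precision = 1/σ₀² + n/σ²; posterior mean is the precision-weighted average of μ₀ and x̄.
n·x̄ = 11·3.06 = 33.66.
σ₀² = 9.96² = 99.2016, σ² = 10.14² = 102.8196; σ² + n·σ₀² = 102.8196 + 11·99.2016 = 1194.0372.
Posterior mean = (μ₀/σ₀² + n·x̄/σ²)/(1/σ₀² + n/σ²) = (σ²·μ₀ + σ₀²·n·x̄)/(σ² + n·σ₀²) = (102.8196·5.85 + 99.2016·33.66)/1194.0372 = 3940.620516/1194.0372 = 3.3002.

3.3002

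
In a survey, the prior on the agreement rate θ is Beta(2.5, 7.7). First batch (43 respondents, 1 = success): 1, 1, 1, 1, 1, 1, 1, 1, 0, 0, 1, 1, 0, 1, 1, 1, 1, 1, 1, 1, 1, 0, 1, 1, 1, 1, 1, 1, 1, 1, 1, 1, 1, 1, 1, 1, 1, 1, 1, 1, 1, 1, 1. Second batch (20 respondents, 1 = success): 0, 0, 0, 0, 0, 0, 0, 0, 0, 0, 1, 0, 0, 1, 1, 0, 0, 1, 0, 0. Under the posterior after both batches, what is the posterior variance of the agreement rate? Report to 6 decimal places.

The Beta prior is conjugate to a Binomial/Bernoulli likelihood; the update adds successes to α and failures to β.
After batch 1: Beta(2.5+39, 7.7+4) = Beta(41.5, 11.7).
After batch 2: Beta(41.5+4, 11.7+16) = Beta(45.5, 27.7).
Var = αβ/((α+β)²(α+β+1)) = 45.5·27.7/(73.2²·74.2) = 0.003170.

0.003170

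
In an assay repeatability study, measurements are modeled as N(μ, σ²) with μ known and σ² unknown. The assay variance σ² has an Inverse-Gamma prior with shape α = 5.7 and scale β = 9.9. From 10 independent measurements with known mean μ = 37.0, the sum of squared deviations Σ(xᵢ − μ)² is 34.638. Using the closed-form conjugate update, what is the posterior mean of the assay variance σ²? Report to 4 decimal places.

2.8061

With known mean μ and an Inverse-Gamma(α, β) prior on σ², the Normal likelihood is conjugate: posterior is Inv-Gamma(α + n/2, β + Σ(xᵢ−μ)²/2).
Posterior: Inv-Gamma(5.7 + 10/2, 9.9 + 34.638/2) = Inv-Gamma(10.70, 27.2190).
E[σ²|data] = β/(α−1) = 27.2190/9.70 = 2.8061.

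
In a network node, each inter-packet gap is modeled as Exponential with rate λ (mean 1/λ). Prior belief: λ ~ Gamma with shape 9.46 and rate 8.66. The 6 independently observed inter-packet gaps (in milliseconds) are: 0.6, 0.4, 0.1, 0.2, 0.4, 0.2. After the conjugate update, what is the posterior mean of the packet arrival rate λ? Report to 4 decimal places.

With a Gamma(shape α, rate β) prior on the exponential rate λ, the posterior after n observations with total T = Σxᵢ is Gamma(α+n, β+T).
Sum of observations T = 1.9 milliseconds; n = 6.
Posterior: Gamma(9.46+6, 8.66+1.9) = Gamma(15.46, 10.56).
Posterior mean of λ = α/β = 15.46/10.56 = 1.4640.

1.4640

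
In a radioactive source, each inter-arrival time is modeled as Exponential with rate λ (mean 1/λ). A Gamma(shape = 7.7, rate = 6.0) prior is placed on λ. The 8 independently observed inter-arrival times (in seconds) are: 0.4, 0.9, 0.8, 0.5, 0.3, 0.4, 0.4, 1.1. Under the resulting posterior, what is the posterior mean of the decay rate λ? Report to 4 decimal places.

1.4537

With a Gamma(shape α, rate β) prior on the exponential rate λ, the posterior after n observations with total T = Σxᵢ is Gamma(α+n, β+T).
Sum of observations T = 4.8 seconds; n = 8.
Posterior: Gamma(7.7+8, 6.0+4.8) = Gamma(15.7, 10.8).
Posterior mean of λ = α/β = 15.7/10.8 = 1.4537.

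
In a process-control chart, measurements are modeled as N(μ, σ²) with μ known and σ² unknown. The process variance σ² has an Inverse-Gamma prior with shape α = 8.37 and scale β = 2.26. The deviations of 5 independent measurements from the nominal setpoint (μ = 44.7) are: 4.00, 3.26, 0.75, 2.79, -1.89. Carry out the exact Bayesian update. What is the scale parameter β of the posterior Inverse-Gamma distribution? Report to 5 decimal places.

21.53315

With known mean μ and an Inverse-Gamma(α, β) prior on σ², the Normal likelihood is conjugate: posterior is Inv-Gamma(α + n/2, β + Σ(xᵢ−μ)²/2).
Σ(xᵢ−μ)² = (4.00)² + (3.26)² + (0.75)² + (2.79)² + (-1.89)² = 38.5463.
Posterior: Inv-Gamma(8.37 + 5/2, 2.26 + 38.5463/2) = Inv-Gamma(10.87, 21.53315).
Posterior β = 21.53315.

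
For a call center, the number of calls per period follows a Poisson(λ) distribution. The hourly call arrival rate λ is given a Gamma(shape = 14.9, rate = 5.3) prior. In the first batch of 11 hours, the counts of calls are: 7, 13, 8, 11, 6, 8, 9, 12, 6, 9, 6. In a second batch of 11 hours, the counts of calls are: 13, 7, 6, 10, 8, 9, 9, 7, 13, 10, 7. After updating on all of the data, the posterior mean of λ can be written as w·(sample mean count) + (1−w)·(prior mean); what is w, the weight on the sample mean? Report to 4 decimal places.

0.8059

With a Gamma(shape α, rate β) prior, the Poisson likelihood is conjugate: the posterior is Gamma(α + ΣXᵢ, β + n).
Total number of hours: n = 11 + 11 = 22.
Posterior mean = (α₀+S)/(β₀+n) = [n/(β₀+n)]·(S/n) + [β₀/(β₀+n)]·(α₀/β₀), so only n and β₀ enter the weight.
Weight on data w = n/(β₀+n) = 22/(5.3+22) = 22/27.3 = 0.8059.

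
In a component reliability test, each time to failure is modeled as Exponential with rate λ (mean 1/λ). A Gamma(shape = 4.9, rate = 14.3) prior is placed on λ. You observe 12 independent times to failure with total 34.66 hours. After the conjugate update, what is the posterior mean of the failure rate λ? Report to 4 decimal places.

With a Gamma(shape α, rate β) prior on the exponential rate λ, the posterior after n observations with total T = Σxᵢ is Gamma(α+n, β+T).
Posterior: Gamma(4.9+12, 14.3+34.66) = Gamma(16.9, 48.96).
Posterior mean of λ = α/β = 16.9/48.96 = 0.3452.

0.3452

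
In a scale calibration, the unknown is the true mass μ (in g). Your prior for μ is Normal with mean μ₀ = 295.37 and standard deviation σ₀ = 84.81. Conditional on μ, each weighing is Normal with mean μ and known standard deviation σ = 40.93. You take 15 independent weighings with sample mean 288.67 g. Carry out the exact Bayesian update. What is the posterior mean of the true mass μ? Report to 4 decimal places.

For Normal data with known variance σ², a Normal(μ₀, σ₀²) prior on μ is conjugate. Posterior precision = 1/σ₀² + n/σ²; posterior mean is the precision-weighted average of μ₀ and x̄.
n·x̄ = 15·288.67 = 4330.05.
σ₀² = 84.81² = 7192.7361, σ² = 40.93² = 1675.2649; σ² + n·σ₀² = 1675.2649 + 15·7192.7361 = 109566.3064.
Posterior mean = (μ₀/σ₀² + n·x̄/σ²)/(1/σ₀² + n/σ²) = (σ²·μ₀ + σ₀²·n·x̄)/(σ² + n·σ₀²) = (1675.2649·295.37 + 7192.7361·4330.05)/109566.3064 = 31639729.943318/109566.3064 = 288.7724.

288.7724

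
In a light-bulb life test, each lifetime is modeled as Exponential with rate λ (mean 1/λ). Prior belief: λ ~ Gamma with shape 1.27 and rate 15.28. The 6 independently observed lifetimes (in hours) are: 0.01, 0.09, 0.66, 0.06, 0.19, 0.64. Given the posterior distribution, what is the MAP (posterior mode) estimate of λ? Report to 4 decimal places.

With a Gamma(shape α, rate β) prior on the exponential rate λ, the posterior after n observations with total T = Σxᵢ is Gamma(α+n, β+T).
Sum of observations T = 1.65 hours; n = 6.
Posterior: Gamma(1.27+6, 15.28+1.65) = Gamma(7.27, 16.93).
Mode = (α−1)/β = 0.3703.

0.3703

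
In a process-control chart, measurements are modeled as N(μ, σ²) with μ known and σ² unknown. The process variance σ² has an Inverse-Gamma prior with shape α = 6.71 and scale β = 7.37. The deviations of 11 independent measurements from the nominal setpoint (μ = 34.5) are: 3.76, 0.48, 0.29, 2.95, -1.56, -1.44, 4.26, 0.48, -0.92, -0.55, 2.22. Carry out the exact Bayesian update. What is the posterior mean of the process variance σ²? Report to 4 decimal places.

With known mean μ and an Inverse-Gamma(α, β) prior on σ², the Normal likelihood is conjugate: posterior is Inv-Gamma(α + n/2, β + Σ(xᵢ−μ)²/2).
Σ(xᵢ−μ)² = (3.76)² + (0.48)² + (0.29)² + (2.95)² + (-1.56)² + (-1.44)² + (4.26)² + (0.48)² + (-0.92)² + (-0.55)² + (2.22)² = 52.1171.
Posterior: Inv-Gamma(6.71 + 11/2, 7.37 + 52.1171/2) = Inv-Gamma(12.21, 33.42855).
E[σ²|data] = β/(α−1) = 33.42855/11.21 = 2.9820.

2.9820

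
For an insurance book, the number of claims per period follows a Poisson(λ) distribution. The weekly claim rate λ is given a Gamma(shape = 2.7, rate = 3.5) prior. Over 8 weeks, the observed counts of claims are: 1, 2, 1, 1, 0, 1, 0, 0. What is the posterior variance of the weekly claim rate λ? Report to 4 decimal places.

With a Gamma(shape α, rate β) prior, the Poisson likelihood is conjugate: the posterior is Gamma(α + ΣXᵢ, β + n).
Sum of counts S = 6 over n = 8 weeks.
Posterior: Gamma(α+S, β+n) = Gamma(2.7+6, 3.5+8) = Gamma(8.7, 11.5).
Var = α/β² = 8.7/11.5² = 0.0658.

0.0658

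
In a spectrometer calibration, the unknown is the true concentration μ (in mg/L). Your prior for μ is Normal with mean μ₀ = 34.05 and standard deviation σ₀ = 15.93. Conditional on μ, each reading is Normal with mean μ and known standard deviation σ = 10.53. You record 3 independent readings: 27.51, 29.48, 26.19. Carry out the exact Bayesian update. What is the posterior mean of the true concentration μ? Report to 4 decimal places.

For Normal data with known variance σ², a Normal(μ₀, σ₀²) prior on μ is conjugate. Posterior precision = 1/σ₀² + n/σ²; posterior mean is the precision-weighted average of μ₀ and x̄.
Σxᵢ = 27.51 + 29.48 + 26.19 = 83.18, so n·x̄ = 83.18.
σ₀² = 15.93² = 253.7649, σ² = 10.53² = 110.8809; σ² + n·σ₀² = 110.8809 + 3·253.7649 = 872.1756.
Posterior mean = (μ₀/σ₀² + n·x̄/σ²)/(1/σ₀² + n/σ²) = (σ²·μ₀ + σ₀²·n·x̄)/(σ² + n·σ₀²) = (110.8809·34.05 + 253.7649·83.18)/872.1756 = 24883.659027/872.1756 = 28.5306.

28.5306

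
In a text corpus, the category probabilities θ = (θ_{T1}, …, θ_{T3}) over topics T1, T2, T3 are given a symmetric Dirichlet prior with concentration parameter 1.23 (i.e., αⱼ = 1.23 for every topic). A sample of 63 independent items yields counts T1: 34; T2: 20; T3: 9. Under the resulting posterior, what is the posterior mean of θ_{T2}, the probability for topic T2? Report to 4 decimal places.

The Dirichlet prior is conjugate to the Multinomial likelihood: each posterior αⱼ = prior αⱼ + observed count nⱼ.
Posterior concentration: (35.23, 21.23, 10.23), total = 66.69.
E[θ_{T2}|data] = α_{T2}/Σα = 21.23/66.69 = 0.3183.

0.3183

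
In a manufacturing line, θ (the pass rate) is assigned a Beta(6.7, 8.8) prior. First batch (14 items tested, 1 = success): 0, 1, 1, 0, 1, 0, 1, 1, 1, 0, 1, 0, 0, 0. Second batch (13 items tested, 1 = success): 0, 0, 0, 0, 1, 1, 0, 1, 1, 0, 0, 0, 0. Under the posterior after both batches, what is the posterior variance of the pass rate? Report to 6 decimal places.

The Beta prior is conjugate to a Binomial/Bernoulli likelihood; the update adds successes to α and failures to β.
After batch 1: Beta(6.7+7, 8.8+7) = Beta(13.7, 15.8).
After batch 2: Beta(13.7+4, 15.8+9) = Beta(17.7, 24.8).
Var = αβ/((α+β)²(α+β+1)) = 17.7·24.8/(42.5²·43.5) = 0.005587.

0.005587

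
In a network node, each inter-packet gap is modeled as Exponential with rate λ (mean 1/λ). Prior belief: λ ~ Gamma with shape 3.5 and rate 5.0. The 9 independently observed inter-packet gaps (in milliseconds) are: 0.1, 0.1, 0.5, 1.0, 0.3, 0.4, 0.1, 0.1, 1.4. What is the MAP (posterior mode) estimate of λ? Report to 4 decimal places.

1.2778

With a Gamma(shape α, rate β) prior on the exponential rate λ, the posterior after n observations with total T = Σxᵢ is Gamma(α+n, β+T).
Sum of observations T = 4.0 milliseconds; n = 9.
Posterior: Gamma(3.5+9, 5.0+4.0) = Gamma(12.5, 9.0).
Mode = (α−1)/β = 1.2778.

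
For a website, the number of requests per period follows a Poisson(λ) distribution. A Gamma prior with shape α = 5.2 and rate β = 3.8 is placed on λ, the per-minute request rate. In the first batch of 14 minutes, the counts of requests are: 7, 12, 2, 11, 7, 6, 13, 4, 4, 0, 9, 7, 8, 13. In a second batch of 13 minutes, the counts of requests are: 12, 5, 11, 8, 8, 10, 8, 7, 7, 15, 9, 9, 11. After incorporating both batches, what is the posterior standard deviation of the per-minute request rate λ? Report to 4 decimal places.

With a Gamma(shape α, rate β) prior, the Poisson likelihood is conjugate: the posterior is Gamma(α + ΣXᵢ, β + n).
Batch 1: sum of counts S = 103 over n = 14 minutes.
After batch 1: Gamma(α+S, β+n) = Gamma(5.2+103, 3.8+14) = Gamma(108.2, 17.8).
Batch 2: sum of counts S = 120 over n = 13 minutes.
After batch 2: Gamma(α+S, β+n) = Gamma(108.2+120, 17.8+13) = Gamma(228.2, 30.8).
SD = √α/β = √228.2/30.8 = 0.4905.

0.4905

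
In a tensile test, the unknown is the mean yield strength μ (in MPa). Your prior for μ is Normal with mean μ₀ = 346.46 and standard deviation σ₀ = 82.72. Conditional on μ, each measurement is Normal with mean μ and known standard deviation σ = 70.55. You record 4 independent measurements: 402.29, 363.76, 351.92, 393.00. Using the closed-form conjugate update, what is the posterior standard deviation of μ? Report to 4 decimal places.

For Normal data with known variance σ², a Normal(μ₀, σ₀²) prior on μ is conjugate. Posterior precision = 1/σ₀² + n/σ²; posterior mean is the precision-weighted average of μ₀ and x̄.
σ₀² = 82.72² = 6842.5984, σ² = 70.55² = 4977.3025; σ² + n·σ₀² = 4977.3025 + 4·6842.5984 = 32347.6961.
Posterior precision = 1/σ₀² + n/σ² = 1/6842.5984 + 4/4977.3025 = (σ² + n·σ₀²)/(σ₀²σ²) = 32347.6961/(6842.5984·4977.3025); posterior variance σₙ² = σ₀²σ²/(σ² + n·σ₀²) = 6842.5984·4977.3025/32347.6961 = 1052.862684.
Posterior SD = √σₙ² = √(6842.5984·4977.3025/32347.6961) = 32.4478.

32.4478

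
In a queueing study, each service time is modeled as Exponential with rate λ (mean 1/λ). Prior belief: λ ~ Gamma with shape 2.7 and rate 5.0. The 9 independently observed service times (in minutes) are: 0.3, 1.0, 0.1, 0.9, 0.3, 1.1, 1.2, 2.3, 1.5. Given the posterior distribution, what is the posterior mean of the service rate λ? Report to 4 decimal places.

0.8540

With a Gamma(shape α, rate β) prior on the exponential rate λ, the posterior after n observations with total T = Σxᵢ is Gamma(α+n, β+T).
Sum of observations T = 8.7 minutes; n = 9.
Posterior: Gamma(2.7+9, 5.0+8.7) = Gamma(11.7, 13.7).
Posterior mean of λ = α/β = 11.7/13.7 = 0.8540.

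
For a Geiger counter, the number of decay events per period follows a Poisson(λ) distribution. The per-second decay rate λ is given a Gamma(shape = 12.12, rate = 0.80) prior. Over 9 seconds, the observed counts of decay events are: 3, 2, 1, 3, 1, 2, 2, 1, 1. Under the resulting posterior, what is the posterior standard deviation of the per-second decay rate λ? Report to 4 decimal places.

0.5411

With a Gamma(shape α, rate β) prior, the Poisson likelihood is conjugate: the posterior is Gamma(α + ΣXᵢ, β + n).
Sum of counts S = 16 over n = 9 seconds.
Posterior: Gamma(α+S, β+n) = Gamma(12.12+16, 0.80+9) = Gamma(28.12, 9.80).
SD = √α/β = √28.12/9.80 = 0.5411.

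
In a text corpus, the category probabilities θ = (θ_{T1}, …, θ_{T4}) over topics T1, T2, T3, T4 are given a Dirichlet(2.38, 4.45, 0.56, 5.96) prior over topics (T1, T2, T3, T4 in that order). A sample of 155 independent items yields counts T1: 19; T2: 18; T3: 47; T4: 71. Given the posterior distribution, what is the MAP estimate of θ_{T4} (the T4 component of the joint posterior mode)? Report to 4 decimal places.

0.4622

The Dirichlet prior is conjugate to the Multinomial likelihood: each posterior αⱼ = prior αⱼ + observed count nⱼ.
Posterior concentration: (21.38, 22.45, 47.56, 76.96), total = 168.35.
Joint mode component: (α_{T4}−1)/(Σα−K) = 75.96/164.35 = 0.4622.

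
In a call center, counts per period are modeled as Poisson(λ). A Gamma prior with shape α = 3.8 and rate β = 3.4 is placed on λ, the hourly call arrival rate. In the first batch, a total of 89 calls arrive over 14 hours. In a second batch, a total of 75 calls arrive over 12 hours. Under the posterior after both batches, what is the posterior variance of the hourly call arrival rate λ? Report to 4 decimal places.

With a Gamma(shape α, rate β) prior, the Poisson likelihood is conjugate: the posterior is Gamma(α + ΣXᵢ, β + n).
After batch 1: Gamma(α+S, β+n) = Gamma(3.8+89, 3.4+14) = Gamma(92.8, 17.4).
After batch 2: Gamma(α+S, β+n) = Gamma(92.8+75, 17.4+12) = Gamma(167.8, 29.4).
Var = α/β² = 167.8/29.4² = 0.1941.

0.1941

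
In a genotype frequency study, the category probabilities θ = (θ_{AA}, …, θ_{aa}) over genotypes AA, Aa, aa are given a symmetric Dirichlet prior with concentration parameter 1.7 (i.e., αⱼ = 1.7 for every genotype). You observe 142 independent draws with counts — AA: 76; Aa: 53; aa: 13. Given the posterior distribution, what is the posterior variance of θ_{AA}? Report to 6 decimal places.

The Dirichlet prior is conjugate to the Multinomial likelihood: each posterior αⱼ = prior αⱼ + observed count nⱼ.
Posterior concentration: (77.7, 54.7, 14.7), total = 147.1.
Var[θ_j] = α_j(Σα−α_j)/((Σα)²(Σα+1)) = 77.7·69.4/(147.1²·148.1) = 0.001683.

0.001683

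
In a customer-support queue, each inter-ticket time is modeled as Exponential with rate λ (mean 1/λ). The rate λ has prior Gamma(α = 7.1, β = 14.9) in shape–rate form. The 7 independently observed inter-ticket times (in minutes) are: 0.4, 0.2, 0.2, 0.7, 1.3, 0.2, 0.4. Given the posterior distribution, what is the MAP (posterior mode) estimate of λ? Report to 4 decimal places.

0.7158

With a Gamma(shape α, rate β) prior on the exponential rate λ, the posterior after n observations with total T = Σxᵢ is Gamma(α+n, β+T).
Sum of observations T = 3.4 minutes; n = 7.
Posterior: Gamma(7.1+7, 14.9+3.4) = Gamma(14.1, 18.3).
Mode = (α−1)/β = 0.7158.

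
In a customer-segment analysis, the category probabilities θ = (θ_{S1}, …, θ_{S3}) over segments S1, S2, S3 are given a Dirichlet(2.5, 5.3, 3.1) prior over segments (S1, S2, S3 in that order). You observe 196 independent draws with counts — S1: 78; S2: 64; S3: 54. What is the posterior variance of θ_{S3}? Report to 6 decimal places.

The Dirichlet prior is conjugate to the Multinomial likelihood: each posterior αⱼ = prior αⱼ + observed count nⱼ.
Posterior concentration: (80.5, 69.3, 57.1), total = 206.9.
Var[θ_j] = α_j(Σα−α_j)/((Σα)²(Σα+1)) = 57.1·149.8/(206.9²·207.9) = 0.000961.

0.000961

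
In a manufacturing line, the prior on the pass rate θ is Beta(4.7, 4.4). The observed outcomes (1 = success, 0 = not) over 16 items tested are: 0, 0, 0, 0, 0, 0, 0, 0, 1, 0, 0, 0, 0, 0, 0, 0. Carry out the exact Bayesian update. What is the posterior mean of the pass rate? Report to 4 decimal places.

0.2271

The Beta prior is conjugate to a Binomial/Bernoulli likelihood; the update adds successes to α and failures to β.
Posterior: Beta(α+k, β+n−k) = Beta(4.7+1, 4.4+15) = Beta(5.7, 19.4).
Posterior mean = α/(α+β) = 5.7/25.1 = 0.2271.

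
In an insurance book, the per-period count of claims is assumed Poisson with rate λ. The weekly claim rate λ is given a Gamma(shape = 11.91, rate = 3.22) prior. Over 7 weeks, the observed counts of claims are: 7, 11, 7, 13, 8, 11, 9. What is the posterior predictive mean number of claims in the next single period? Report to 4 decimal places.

7.6233

With a Gamma(shape α, rate β) prior, the Poisson likelihood is conjugate: the posterior is Gamma(α + ΣXᵢ, β + n).
Sum of counts S = 66 over n = 7 weeks.
Posterior: Gamma(α+S, β+n) = Gamma(11.91+66, 3.22+7) = Gamma(77.91, 10.22).
The predictive distribution for one future period is NegBinom with mean α/β = 7.6233.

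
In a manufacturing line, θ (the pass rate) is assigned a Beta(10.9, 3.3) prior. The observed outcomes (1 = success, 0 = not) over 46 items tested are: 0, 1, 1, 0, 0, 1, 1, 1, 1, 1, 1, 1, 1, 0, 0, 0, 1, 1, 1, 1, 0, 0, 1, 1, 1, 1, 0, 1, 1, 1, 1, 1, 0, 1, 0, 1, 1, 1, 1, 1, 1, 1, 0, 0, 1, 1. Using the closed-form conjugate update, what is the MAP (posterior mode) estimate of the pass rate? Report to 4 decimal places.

The Beta prior is conjugate to a Binomial/Bernoulli likelihood; the update adds successes to α and failures to β.
Posterior: Beta(α+k, β+n−k) = Beta(10.9+33, 3.3+13) = Beta(43.9, 16.3).
Mode of Beta(a,b) for a,b>1 is (a−1)/(a+b−2) = 42.9/58.2 = 0.7371.

0.7371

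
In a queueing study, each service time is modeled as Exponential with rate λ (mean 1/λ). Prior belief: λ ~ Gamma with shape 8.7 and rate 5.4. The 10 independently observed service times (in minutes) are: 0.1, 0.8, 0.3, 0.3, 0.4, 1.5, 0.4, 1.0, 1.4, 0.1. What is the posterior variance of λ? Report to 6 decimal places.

With a Gamma(shape α, rate β) prior on the exponential rate λ, the posterior after n observations with total T = Σxᵢ is Gamma(α+n, β+T).
Sum of observations T = 6.3 minutes; n = 10.
Posterior: Gamma(8.7+10, 5.4+6.3) = Gamma(18.7, 11.7).
Var = α/β² = 0.136606.

0.136606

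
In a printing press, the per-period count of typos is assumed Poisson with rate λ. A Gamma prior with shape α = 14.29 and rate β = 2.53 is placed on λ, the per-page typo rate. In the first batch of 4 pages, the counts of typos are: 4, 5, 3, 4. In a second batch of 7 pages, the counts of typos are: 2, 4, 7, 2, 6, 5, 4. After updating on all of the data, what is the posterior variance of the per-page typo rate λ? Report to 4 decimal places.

0.3293

With a Gamma(shape α, rate β) prior, the Poisson likelihood is conjugate: the posterior is Gamma(α + ΣXᵢ, β + n).
Batch 1: sum of counts S = 16 over n = 4 pages.
After batch 1: Gamma(α+S, β+n) = Gamma(14.29+16, 2.53+4) = Gamma(30.29, 6.53).
Batch 2: sum of counts S = 30 over n = 7 pages.
After batch 2: Gamma(α+S, β+n) = Gamma(30.29+30, 6.53+7) = Gamma(60.29, 13.53).
Var = α/β² = 60.29/13.53² = 0.3293.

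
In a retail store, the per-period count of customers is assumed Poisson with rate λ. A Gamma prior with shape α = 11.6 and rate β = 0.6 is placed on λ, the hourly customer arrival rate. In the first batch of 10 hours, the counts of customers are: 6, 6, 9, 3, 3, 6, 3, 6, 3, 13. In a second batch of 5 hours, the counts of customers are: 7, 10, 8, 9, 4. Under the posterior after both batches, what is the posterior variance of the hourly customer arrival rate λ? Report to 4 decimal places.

0.4421

With a Gamma(shape α, rate β) prior, the Poisson likelihood is conjugate: the posterior is Gamma(α + ΣXᵢ, β + n).
Batch 1: sum of counts S = 58 over n = 10 hours.
After batch 1: Gamma(α+S, β+n) = Gamma(11.6+58, 0.6+10) = Gamma(69.6, 10.6).
Batch 2: sum of counts S = 38 over n = 5 hours.
After batch 2: Gamma(α+S, β+n) = Gamma(69.6+38, 10.6+5) = Gamma(107.6, 15.6).
Var = α/β² = 107.6/15.6² = 0.4421.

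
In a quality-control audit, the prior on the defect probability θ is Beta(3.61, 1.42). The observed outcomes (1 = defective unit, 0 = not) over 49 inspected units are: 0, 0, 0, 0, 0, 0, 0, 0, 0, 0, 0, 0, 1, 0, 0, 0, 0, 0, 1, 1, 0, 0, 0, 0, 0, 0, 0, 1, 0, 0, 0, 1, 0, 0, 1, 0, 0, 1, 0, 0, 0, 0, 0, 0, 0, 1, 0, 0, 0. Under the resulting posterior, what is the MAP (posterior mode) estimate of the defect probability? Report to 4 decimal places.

The Beta prior is conjugate to a Binomial/Bernoulli likelihood; the update adds successes to α and failures to β.
Posterior: Beta(α+k, β+n−k) = Beta(3.61+8, 1.42+41) = Beta(11.61, 42.42).
Mode of Beta(a,b) for a,b>1 is (a−1)/(a+b−2) = 10.61/52.03 = 0.2039.

0.2039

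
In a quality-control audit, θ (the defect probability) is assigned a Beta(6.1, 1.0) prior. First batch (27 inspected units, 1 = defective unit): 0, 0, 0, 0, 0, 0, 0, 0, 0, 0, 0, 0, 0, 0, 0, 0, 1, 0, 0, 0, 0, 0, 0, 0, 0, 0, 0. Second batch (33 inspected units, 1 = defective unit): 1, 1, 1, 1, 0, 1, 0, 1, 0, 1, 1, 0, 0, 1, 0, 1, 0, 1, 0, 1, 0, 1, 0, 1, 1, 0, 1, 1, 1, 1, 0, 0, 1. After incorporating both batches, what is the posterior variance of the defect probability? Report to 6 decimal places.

0.003535

The Beta prior is conjugate to a Binomial/Bernoulli likelihood; the update adds successes to α and failures to β.
After batch 1: Beta(6.1+1, 1.0+26) = Beta(7.1, 27.0).
After batch 2: Beta(7.1+20, 27.0+13) = Beta(27.1, 40.0).
Var = αβ/((α+β)²(α+β+1)) = 27.1·40.0/(67.1²·68.1) = 0.003535.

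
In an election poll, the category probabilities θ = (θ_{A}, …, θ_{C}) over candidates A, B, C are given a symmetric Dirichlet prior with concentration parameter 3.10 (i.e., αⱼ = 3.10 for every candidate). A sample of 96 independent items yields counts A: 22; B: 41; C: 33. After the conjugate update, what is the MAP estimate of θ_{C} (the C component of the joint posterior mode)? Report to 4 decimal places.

The Dirichlet prior is conjugate to the Multinomial likelihood: each posterior αⱼ = prior αⱼ + observed count nⱼ.
Posterior concentration: (25.10, 44.10, 36.10), total = 105.30.
Joint mode component: (α_{C}−1)/(Σα−K) = 35.10/102.30 = 0.3431.

0.3431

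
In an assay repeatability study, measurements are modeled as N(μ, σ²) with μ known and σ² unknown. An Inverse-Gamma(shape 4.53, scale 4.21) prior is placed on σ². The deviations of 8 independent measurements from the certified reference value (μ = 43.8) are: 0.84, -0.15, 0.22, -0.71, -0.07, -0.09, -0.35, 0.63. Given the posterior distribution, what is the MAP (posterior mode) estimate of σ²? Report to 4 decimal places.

0.5369

With known mean μ and an Inverse-Gamma(α, β) prior on σ², the Normal likelihood is conjugate: posterior is Inv-Gamma(α + n/2, β + Σ(xᵢ−μ)²/2).
Σ(xᵢ−μ)² = (0.84)² + (-0.15)² + (0.22)² + (-0.71)² + (-0.07)² + (-0.09)² + (-0.35)² + (0.63)² = 1.8130.
Posterior: Inv-Gamma(4.53 + 8/2, 4.21 + 1.8130/2) = Inv-Gamma(8.53, 5.11650).
Mode = β/(α+1) = 5.11650/9.53 = 0.5369.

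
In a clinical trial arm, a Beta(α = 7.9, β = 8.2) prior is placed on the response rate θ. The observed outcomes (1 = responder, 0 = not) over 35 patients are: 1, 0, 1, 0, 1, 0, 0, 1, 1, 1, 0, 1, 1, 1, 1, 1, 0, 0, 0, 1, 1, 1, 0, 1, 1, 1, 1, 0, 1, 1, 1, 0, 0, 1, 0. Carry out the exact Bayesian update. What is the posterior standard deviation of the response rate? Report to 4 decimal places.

0.0683

The Beta prior is conjugate to a Binomial/Bernoulli likelihood; the update adds successes to α and failures to β.
Posterior: Beta(α+k, β+n−k) = Beta(7.9+22, 8.2+13) = Beta(29.9, 21.2).
Var = αβ/((α+β)²(α+β+1)) = 29.9·21.2/(51.1²·52.1) = 0.00465937; SD = √0.00465937 = 0.0683.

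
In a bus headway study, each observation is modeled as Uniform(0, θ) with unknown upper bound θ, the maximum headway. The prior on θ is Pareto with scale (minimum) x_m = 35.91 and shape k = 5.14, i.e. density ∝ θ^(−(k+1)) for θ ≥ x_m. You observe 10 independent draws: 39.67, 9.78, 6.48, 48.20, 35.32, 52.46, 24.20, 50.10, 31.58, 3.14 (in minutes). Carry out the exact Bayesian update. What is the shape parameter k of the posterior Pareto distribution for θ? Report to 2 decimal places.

15.14

A Pareto(scale x_m, shape k) prior on the upper bound θ of Uniform(0, θ) is conjugate: posterior is Pareto(max(x_m, max xᵢ), k + n).
Sample maximum = 52.46; prior scale x_m = 35.91 → posterior scale = max = 52.46.
Posterior shape = 5.14 + 10 = 15.14.
Posterior shape k = 15.14.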